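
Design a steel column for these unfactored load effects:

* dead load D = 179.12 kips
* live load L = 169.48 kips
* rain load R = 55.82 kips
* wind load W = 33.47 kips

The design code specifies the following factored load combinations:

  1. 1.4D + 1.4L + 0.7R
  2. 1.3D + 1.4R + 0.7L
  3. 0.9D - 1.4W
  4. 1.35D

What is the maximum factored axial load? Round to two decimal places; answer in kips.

1. 1.4(179.12) + 1.4(169.48) + 0.7(55.82) = 250.77 + 237.27 + 39.07 = 527.11
2. 1.3(179.12) + 1.4(55.82) + 0.7(169.48) = 429.64
3. 0.9(179.12) - 1.4(33.47) = 161.21 - 46.86 = 114.35
4. 1.35(179.12) = 241.81
Maximum is from combination 1.

527.11 kips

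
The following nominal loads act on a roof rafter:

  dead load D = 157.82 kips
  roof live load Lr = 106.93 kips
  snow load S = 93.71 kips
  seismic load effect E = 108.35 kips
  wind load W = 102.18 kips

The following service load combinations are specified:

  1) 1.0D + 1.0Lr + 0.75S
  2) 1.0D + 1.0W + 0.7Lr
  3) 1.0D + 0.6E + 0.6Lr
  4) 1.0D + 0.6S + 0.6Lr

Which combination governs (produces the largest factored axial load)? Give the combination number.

1) 1.0(157.82) + 1.0(106.93) + 0.75(93.71) = 335.03
2) 1.0(157.82) + 1.0(102.18) + 0.7(106.93) = 334.85
3) 1.0(157.82) + 0.6(108.35) + 0.6(106.93) = 286.99
4) 1.0(157.82) + 0.6(93.71) + 0.6(106.93) = 278.20
The largest value is 335.03 kips from combination 1.

Combination 1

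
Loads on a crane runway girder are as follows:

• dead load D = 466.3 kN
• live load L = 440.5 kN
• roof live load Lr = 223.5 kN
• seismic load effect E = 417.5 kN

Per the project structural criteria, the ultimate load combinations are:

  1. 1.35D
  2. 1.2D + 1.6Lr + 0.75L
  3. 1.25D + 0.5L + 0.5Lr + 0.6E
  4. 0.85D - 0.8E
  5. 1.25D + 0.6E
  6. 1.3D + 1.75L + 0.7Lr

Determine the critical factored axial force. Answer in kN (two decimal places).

1. 1.35(466.3) = 629.51
2. 1.2(466.3) + 1.6(223.5) + 0.75(440.5) = 559.56 + 357.60 + 330.38 = 1247.54
3. 1.25(466.3) + 0.5(440.5) + 0.5(223.5) + 0.6(417.5) = 582.88 + 220.25 + 111.75 + 250.50 = 1165.38
4. 0.85(466.3) - 0.8(417.5) = 396.36 - 334.00 = 62.36
5. 1.25(466.3) + 0.6(417.5) = 582.88 + 250.50 = 833.38
6. 1.3(466.3) + 1.75(440.5) + 0.7(223.5) = 606.19 + 770.88 + 156.45 = 1533.52
The controlling combination is 6, giving 1533.52 kN.

1533.52 kN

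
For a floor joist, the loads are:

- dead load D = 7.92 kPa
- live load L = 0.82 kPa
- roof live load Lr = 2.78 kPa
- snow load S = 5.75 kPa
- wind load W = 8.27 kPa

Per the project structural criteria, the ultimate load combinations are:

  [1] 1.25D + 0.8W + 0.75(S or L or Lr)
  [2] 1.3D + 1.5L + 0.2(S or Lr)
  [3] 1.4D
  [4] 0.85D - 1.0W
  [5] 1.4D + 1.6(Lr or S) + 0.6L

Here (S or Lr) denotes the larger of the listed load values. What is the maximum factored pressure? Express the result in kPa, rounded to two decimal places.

(S or L or Lr) → S = 5.75 kPa; (S or Lr) → S = 5.75 kPa; (Lr or S) → S = 5.75 kPa.
[1] 1.25(7.92) + 0.8(8.27) + 0.75(5.75) = 9.90 + 6.62 + 4.31 = 20.83
[2] 1.3(7.92) + 1.5(0.82) + 0.2(5.75) = 10.30 + 1.23 + 1.15 = 12.68
[3] 1.4(7.92) = 11.09
[4] 0.85(7.92) - 1.0(8.27) = 6.73 - 8.27 = -1.54
[5] 1.4(7.92) + 1.6(5.75) + 0.6(0.82) = 11.09 + 9.20 + 0.49 = 20.78
Maximum is from combination 1.

20.83 kPa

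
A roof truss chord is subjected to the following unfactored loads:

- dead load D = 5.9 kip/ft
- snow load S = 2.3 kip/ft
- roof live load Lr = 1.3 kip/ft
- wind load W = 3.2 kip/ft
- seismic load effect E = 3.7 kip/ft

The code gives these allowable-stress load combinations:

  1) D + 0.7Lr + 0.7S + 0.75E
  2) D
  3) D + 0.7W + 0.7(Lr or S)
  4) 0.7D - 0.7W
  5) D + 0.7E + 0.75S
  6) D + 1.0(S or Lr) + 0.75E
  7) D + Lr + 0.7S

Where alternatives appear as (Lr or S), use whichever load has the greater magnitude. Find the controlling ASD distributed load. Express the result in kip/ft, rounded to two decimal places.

11.20 kip/ft

(Lr or S) → S = 2.3 kip/ft; (S or Lr) → S = 2.3 kip/ft.
1) 1.0(5.9) + 0.7(1.3) + 0.7(2.3) + 0.75(3.7) = 5.90 + 0.91 + 1.61 + 2.78 = 11.20
2) 1.0(5.9) = 5.90
3) 1.0(5.9) + 0.7(3.2) + 0.7(2.3) = 5.90 + 2.24 + 1.61 = 9.75
4) 0.7(5.9) - 0.7(3.2) = 4.13 - 2.24 = 1.89
5) 1.0(5.9) + 0.7(3.7) + 0.75(2.3) = 5.90 + 2.59 + 1.73 = 10.22
6) 1.0(5.9) + 1.0(2.3) + 0.75(3.7) = 5.90 + 2.30 + 2.78 = 10.98
7) 1.0(5.9) + 1.0(1.3) + 0.7(2.3) = 5.90 + 1.30 + 1.61 = 8.81
Combination 1 governs: w = 11.20 kip/ft.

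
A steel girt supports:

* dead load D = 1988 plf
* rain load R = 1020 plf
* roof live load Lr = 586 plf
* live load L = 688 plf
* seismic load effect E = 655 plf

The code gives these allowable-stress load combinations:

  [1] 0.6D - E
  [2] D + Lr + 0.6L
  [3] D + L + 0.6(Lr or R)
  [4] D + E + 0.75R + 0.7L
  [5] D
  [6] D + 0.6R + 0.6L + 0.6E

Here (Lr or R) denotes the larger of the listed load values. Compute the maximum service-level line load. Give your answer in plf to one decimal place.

(Lr or R) → R = 1020 plf.
[1] 0.6(1988) - 1.0(655) = 1192.8 - 655.0 = 537.8
[2] 1.0(1988) + 1.0(586) + 0.6(688) = 1988.0 + 586.0 + 412.8 = 2986.8
[3] 1.0(1988) + 1.0(688) + 0.6(1020) = 1988.0 + 688.0 + 612.0 = 3288.0
[4] 1.0(1988) + 1.0(655) + 0.75(1020) + 0.7(688) = 1988.0 + 655.0 + 765.0 + 481.6 = 3889.6
[5] 1.0(1988) = 1988.0
[6] 1.0(1988) + 0.6(1020) + 0.6(688) + 0.6(655) = 1988.0 + 612.0 + 412.8 + 393.0 = 3405.8
The controlling combination is 4, giving 3889.6 plf.

3889.6 plf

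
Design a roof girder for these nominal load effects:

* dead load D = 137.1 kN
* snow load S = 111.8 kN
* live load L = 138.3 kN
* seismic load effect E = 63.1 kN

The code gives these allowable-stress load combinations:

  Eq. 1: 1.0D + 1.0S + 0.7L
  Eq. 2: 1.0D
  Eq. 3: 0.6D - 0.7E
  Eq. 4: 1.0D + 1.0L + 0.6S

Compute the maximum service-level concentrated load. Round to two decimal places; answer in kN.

Eq. 1: 1.0(137.1) + 1.0(111.8) + 0.7(138.3) = 137.10 + 111.80 + 96.81 = 345.71
Eq. 2: 1.0(137.1) = 137.10
Eq. 3: 0.6(137.1) - 0.7(63.1) = 82.26 - 44.17 = 38.09
Eq. 4: 1.0(137.1) + 1.0(138.3) + 0.6(111.8) = 137.10 + 138.30 + 67.08 = 342.48
The controlling combination is 1, giving 345.71 kN.

345.71 kN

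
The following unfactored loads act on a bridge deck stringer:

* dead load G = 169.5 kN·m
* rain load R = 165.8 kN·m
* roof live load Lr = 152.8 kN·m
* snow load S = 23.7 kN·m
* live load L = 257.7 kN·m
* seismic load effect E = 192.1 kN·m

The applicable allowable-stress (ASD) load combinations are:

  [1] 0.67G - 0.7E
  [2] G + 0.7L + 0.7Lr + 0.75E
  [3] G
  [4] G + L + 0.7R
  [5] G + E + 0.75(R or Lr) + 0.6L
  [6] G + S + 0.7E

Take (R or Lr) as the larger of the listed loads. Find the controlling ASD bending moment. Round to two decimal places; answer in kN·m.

640.57 kN·m

(R or Lr) → R = 165.8 kN·m.
[1] 0.67(169.5) - 0.7(192.1) = -20.91
[2] 1.0(169.5) + 0.7(257.7) + 0.7(152.8) + 0.75(192.1) = 600.93
[3] 1.0(169.5) = 169.50
[4] 1.0(169.5) + 1.0(257.7) + 0.7(165.8) = 543.26
[5] 1.0(169.5) + 1.0(192.1) + 0.75(165.8) + 0.6(257.7) = 640.57
[6] 1.0(169.5) + 1.0(23.7) + 0.7(192.1) = 327.67
Combination 5 governs: M = 640.57 kN·m.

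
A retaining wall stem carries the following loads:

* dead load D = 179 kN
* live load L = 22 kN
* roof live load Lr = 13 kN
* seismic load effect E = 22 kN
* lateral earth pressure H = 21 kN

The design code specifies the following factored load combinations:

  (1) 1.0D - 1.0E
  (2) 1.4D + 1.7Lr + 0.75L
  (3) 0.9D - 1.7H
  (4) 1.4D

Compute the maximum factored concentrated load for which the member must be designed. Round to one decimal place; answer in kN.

289.2 kN

(1) 1.0(179) - 1.0(22) = 179.0 - 22.0 = 157.0
(2) 1.4(179) + 1.7(13) + 0.75(22) = 250.6 + 22.1 + 16.5 = 289.2
(3) 0.9(179) - 1.7(21) = 161.1 - 35.7 = 125.4
(4) 1.4(179) = 250.6
Combination 2 governs: P_u = 289.2 kN.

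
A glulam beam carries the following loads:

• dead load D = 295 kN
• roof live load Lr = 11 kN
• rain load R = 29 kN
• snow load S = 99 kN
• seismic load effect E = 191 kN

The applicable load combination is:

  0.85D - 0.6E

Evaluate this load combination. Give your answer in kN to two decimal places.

0.85(295) - 0.6(191) = 250.75 - 114.60 = 136.15
V_u = 136.15 kN.

136.15 kN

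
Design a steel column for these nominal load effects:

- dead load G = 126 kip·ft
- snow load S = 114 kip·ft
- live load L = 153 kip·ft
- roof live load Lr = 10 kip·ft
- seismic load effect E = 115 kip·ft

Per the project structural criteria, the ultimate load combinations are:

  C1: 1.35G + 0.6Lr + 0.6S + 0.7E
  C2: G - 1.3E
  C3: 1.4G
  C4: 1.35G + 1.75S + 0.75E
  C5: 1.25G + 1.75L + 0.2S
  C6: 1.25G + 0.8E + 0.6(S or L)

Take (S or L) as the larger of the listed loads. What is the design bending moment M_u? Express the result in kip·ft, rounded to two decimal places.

455.85 kip·ft

(S or L) → L = 153 kip·ft.
C1: 1.35(126) + 0.6(10) + 0.6(114) + 0.7(115) = 170.10 + 6.00 + 68.40 + 80.50 = 325.00
C2: 1.0(126) - 1.3(115) = 126.00 - 149.50 = -23.50
C3: 1.4(126) = 176.40
C4: 1.35(126) + 1.75(114) + 0.75(115) = 170.10 + 199.50 + 86.25 = 455.85
C5: 1.25(126) + 1.75(153) + 0.2(114) = 157.50 + 267.75 + 22.80 = 448.05
C6: 1.25(126) + 0.8(115) + 0.6(153) = 157.50 + 92.00 + 91.80 = 341.30
The controlling combination is 4, giving 455.85 kip·ft.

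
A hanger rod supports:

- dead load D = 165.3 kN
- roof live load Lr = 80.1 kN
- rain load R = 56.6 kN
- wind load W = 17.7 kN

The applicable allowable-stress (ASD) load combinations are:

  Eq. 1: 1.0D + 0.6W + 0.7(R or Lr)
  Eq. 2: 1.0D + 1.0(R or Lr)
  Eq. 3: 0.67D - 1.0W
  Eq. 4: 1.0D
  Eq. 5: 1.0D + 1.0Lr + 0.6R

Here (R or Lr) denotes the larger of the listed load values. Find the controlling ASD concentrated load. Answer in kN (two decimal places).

(R or Lr) → Lr = 80.1 kN.
Eq. 1: 1.0(165.3) + 0.6(17.7) + 0.7(80.1) = 231.99
Eq. 2: 1.0(165.3) + 1.0(80.1) = 245.40
Eq. 3: 0.67(165.3) - 1.0(17.7) = 93.05
Eq. 4: 1.0(165.3) = 165.30
Eq. 5: 1.0(165.3) + 1.0(80.1) + 0.6(56.6) = 279.36
Combination 5 governs: P = 279.36 kN.

279.36 kN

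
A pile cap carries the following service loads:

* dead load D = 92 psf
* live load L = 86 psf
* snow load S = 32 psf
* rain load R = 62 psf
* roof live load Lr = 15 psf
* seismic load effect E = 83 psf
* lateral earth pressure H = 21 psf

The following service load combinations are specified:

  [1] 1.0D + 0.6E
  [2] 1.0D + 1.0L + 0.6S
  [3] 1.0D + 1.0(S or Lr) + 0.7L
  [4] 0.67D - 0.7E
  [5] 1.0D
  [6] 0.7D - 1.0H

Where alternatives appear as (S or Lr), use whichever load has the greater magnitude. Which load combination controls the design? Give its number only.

(S or Lr) → S = 32 psf.
[1] 1.0(92) + 0.6(83) = 141.8
[2] 1.0(92) + 1.0(86) + 0.6(32) = 197.2
[3] 1.0(92) + 1.0(32) + 0.7(86) = 184.2
[4] 0.67(92) - 0.7(83) = 3.5
[5] 1.0(92) = 92.0
[6] 0.7(92) - 1.0(21) = 43.4
The largest value is 197.2 psf from combination 2.

Combination 2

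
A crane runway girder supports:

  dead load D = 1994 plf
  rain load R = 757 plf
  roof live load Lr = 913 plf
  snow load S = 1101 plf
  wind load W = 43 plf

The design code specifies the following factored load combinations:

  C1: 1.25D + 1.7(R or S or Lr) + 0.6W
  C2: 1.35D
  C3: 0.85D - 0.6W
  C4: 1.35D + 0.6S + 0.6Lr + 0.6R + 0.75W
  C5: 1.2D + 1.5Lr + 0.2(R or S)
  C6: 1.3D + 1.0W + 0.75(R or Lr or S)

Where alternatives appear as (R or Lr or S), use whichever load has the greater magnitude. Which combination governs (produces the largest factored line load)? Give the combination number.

(R or S or Lr) → S = 1101 plf; (R or S) → S = 1101 plf; (R or Lr or S) → S = 1101 plf.
C1: 1.25(1994) + 1.7(1101) + 0.6(43) = 2492.50 + 1871.70 + 25.80 = 4390.00
C2: 1.35(1994) = 2691.90
C3: 0.85(1994) - 0.6(43) = 1694.90 - 25.80 = 1669.10
C4: 1.35(1994) + 0.6(1101) + 0.6(913) + 0.6(757) + 0.75(43) = 2691.90 + 660.60 + 547.80 + 454.20 + 32.25 = 4386.75
C5: 1.2(1994) + 1.5(913) + 0.2(1101) = 2392.80 + 1369.50 + 220.20 = 3982.50
C6: 1.3(1994) + 1.0(43) + 0.75(1101) = 2592.20 + 43.00 + 825.75 = 3460.95
The largest value is 4390.00 plf from combination 1.

Combination 1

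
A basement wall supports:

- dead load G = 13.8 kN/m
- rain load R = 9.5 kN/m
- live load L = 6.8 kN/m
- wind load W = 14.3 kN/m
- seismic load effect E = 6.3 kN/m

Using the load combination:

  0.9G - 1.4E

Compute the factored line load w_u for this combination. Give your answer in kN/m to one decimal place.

3.6 kN/m

0.9(13.8) - 1.4(6.3) = 12.4 - 8.8 = 3.6
w_u = 3.6 kN/m.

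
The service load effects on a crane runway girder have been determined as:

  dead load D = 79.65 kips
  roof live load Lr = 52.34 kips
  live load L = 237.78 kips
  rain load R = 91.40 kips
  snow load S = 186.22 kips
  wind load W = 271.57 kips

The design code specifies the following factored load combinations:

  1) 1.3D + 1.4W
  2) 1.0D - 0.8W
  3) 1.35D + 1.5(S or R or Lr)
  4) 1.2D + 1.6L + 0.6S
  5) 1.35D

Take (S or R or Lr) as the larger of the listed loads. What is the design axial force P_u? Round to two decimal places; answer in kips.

(S or R or Lr) → S = 186.22 kips.
1) 1.3(79.65) + 1.4(271.57) = 483.74
2) 1.0(79.65) - 0.8(271.57) = -137.61
3) 1.35(79.65) + 1.5(186.22) = 386.86
4) 1.2(79.65) + 1.6(237.78) + 0.6(186.22) = 587.76
5) 1.35(79.65) = 107.53
The controlling combination is 4, giving 587.76 kips.

587.76 kips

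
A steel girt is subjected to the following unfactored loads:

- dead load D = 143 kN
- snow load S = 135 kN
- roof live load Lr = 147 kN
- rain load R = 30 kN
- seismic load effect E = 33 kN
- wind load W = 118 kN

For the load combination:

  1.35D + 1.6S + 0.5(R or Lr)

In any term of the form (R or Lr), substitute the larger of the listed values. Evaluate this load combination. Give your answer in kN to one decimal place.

482.6 kN

(R or Lr) → Lr = 147 kN.
1.35(143) + 1.6(135) + 0.5(147) = 482.6
P_u = 482.6 kN.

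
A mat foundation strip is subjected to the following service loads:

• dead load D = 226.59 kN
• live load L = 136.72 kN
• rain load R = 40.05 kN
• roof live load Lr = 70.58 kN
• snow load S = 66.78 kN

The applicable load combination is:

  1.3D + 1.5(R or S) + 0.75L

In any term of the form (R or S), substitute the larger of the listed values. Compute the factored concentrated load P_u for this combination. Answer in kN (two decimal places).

(R or S) → S = 66.78 kN.
1.3(226.59) + 1.5(66.78) + 0.75(136.72) = 497.28
P_u = 497.28 kN.

497.28 kN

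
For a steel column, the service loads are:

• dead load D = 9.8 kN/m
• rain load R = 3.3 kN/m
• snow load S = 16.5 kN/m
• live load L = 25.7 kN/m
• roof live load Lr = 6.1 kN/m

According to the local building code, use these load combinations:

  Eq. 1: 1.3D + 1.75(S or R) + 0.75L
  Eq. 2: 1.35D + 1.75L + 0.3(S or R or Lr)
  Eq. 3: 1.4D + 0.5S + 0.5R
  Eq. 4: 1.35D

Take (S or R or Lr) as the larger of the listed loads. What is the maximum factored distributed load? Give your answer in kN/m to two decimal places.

(S or R) → S = 16.5 kN/m; (S or R or Lr) → S = 16.5 kN/m.
Eq. 1: 1.3(9.8) + 1.75(16.5) + 0.75(25.7) = 60.89
Eq. 2: 1.35(9.8) + 1.75(25.7) + 0.3(16.5) = 63.16
Eq. 3: 1.4(9.8) + 0.5(16.5) + 0.5(3.3) = 23.62
Eq. 4: 1.35(9.8) = 13.23
Maximum is from combination 2.

63.16 kN/m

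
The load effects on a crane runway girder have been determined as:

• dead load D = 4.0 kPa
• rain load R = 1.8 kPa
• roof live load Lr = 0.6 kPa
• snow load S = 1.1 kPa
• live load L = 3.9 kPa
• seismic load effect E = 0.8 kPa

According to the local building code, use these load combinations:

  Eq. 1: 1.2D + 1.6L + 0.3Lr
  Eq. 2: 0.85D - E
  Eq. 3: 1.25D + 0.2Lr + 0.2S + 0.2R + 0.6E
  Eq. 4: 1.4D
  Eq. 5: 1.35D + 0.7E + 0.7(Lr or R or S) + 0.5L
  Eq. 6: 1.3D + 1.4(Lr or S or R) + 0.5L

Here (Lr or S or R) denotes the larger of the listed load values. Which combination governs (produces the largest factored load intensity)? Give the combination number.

Combination 1

(Lr or R or S) → R = 1.8 kPa; (Lr or S or R) → R = 1.8 kPa.
Eq. 1: 1.2(4.0) + 1.6(3.9) + 0.3(0.6) = 11.2
Eq. 2: 0.85(4.0) - 1.0(0.8) = 2.6
Eq. 3: 1.25(4.0) + 0.2(0.6) + 0.2(1.1) + 0.2(1.8) + 0.6(0.8) = 6.2
Eq. 4: 1.4(4.0) = 5.6
Eq. 5: 1.35(4.0) + 0.7(0.8) + 0.7(1.8) + 0.5(3.9) = 9.2
Eq. 6: 1.3(4.0) + 1.4(1.8) + 0.5(3.9) = 9.7
The largest value is 11.2 kPa from combination 1.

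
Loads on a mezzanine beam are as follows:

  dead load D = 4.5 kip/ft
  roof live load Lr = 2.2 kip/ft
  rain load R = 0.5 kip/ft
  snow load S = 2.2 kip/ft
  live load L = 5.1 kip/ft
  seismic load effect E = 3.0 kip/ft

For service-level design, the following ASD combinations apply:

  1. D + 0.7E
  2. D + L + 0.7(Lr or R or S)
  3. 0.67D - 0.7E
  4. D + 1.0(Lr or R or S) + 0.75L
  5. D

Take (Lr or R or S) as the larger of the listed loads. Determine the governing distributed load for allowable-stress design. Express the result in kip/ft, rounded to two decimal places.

11.14 kip/ft

(Lr or R or S) → Lr = 2.2 kip/ft.
1. 1.0(4.5) + 0.7(3.0) = 4.50 + 2.10 = 6.60
2. 1.0(4.5) + 1.0(5.1) + 0.7(2.2) = 4.50 + 5.10 + 1.54 = 11.14
3. 0.67(4.5) - 0.7(3.0) = 3.02 - 2.10 = 0.92
4. 1.0(4.5) + 1.0(2.2) + 0.75(5.1) = 4.50 + 2.20 + 3.83 = 10.53
5. 1.0(4.5) = 4.50
Combination 2 governs: w = 11.14 kip/ft.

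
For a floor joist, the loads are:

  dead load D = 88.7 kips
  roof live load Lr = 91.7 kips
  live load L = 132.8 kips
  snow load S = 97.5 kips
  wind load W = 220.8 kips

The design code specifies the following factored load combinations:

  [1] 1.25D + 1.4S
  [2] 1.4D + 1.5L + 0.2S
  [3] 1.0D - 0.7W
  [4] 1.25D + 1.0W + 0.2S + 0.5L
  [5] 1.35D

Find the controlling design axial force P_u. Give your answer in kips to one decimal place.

417.6 kips

[1] 1.25(88.7) + 1.4(97.5) = 247.4
[2] 1.4(88.7) + 1.5(132.8) + 0.2(97.5) = 342.9
[3] 1.0(88.7) - 0.7(220.8) = -65.9
[4] 1.25(88.7) + 1.0(220.8) + 0.2(97.5) + 0.5(132.8) = 417.6
[5] 1.35(88.7) = 119.7
The controlling combination is 4, giving 417.6 kips.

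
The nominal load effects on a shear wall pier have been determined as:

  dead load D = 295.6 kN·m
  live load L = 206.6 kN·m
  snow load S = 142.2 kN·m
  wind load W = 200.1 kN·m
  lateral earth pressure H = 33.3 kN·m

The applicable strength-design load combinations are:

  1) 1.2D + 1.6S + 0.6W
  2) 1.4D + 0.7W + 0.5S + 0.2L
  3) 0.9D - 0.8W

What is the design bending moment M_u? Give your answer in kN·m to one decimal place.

702.3 kN·m

1) 1.2(295.6) + 1.6(142.2) + 0.6(200.1) = 702.3
2) 1.4(295.6) + 0.7(200.1) + 0.5(142.2) + 0.2(206.6) = 666.3
3) 0.9(295.6) - 0.8(200.1) = 106.0
The controlling combination is 1, giving 702.3 kN·m.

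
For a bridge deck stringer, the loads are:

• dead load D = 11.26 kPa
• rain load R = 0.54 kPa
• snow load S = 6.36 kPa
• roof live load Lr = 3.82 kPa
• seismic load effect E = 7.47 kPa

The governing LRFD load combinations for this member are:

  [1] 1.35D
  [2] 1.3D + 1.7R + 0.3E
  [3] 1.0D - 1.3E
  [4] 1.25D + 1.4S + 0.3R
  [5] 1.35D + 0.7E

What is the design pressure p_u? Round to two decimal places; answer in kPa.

23.14 kPa

[1] 1.35(11.26) = 15.20
[2] 1.3(11.26) + 1.7(0.54) + 0.3(7.47) = 14.64 + 0.92 + 2.24 = 17.80
[3] 1.0(11.26) - 1.3(7.47) = 11.26 - 9.71 = 1.55
[4] 1.25(11.26) + 1.4(6.36) + 0.3(0.54) = 14.08 + 8.90 + 0.16 = 23.14
[5] 1.35(11.26) + 0.7(7.47) = 15.20 + 5.23 = 20.43
The controlling combination is 4, giving 23.14 kPa.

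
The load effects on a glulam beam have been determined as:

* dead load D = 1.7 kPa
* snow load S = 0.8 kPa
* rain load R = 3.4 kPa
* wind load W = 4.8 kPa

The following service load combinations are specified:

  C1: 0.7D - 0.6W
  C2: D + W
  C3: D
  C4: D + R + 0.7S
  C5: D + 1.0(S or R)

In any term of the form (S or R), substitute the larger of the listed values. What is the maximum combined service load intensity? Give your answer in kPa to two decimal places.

6.50 kPa

(S or R) → R = 3.4 kPa.
C1: 0.7(1.7) - 0.6(4.8) = 1.19 - 2.88 = -1.69
C2: 1.0(1.7) + 1.0(4.8) = 1.70 + 4.80 = 6.50
C3: 1.0(1.7) = 1.70
C4: 1.0(1.7) + 1.0(3.4) + 0.7(0.8) = 1.70 + 3.40 + 0.56 = 5.66
C5: 1.0(1.7) + 1.0(3.4) = 1.70 + 3.40 = 5.10
Maximum is from combination 2.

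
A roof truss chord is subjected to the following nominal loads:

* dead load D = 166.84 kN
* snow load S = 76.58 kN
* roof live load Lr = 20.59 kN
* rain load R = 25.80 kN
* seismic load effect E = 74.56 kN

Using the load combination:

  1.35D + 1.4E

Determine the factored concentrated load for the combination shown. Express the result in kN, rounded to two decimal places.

329.62 kN

1.35(166.84) + 1.4(74.56) = 329.62
P_u = 329.62 kN.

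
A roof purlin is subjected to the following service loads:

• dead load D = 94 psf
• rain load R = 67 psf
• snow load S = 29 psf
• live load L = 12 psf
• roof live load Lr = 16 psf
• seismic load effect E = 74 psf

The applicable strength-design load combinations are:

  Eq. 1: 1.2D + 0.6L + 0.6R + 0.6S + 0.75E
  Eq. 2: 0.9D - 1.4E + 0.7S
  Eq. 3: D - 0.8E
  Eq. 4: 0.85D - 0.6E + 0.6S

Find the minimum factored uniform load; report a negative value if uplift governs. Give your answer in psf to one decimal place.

1.3 psf

Eq. 1: 1.2(94) + 0.6(12) + 0.6(67) + 0.6(29) + 0.75(74) = 233.1
Eq. 2: 0.9(94) - 1.4(74) + 0.7(29) = 1.3
Eq. 3: 1.0(94) - 0.8(74) = 34.8
Eq. 4: 0.85(94) - 0.6(74) + 0.6(29) = 52.9
Combination 2 gives the minimum: 1.3 psf.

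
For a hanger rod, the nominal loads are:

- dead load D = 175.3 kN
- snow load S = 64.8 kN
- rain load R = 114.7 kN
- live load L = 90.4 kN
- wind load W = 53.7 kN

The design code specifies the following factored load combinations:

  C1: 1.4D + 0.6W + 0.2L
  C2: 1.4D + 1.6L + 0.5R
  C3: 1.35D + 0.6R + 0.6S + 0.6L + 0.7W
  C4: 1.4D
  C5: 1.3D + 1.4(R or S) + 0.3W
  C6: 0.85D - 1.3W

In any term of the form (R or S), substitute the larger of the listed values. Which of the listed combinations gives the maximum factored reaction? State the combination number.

Combination 2

(R or S) → R = 114.7 kN.
C1: 1.4(175.3) + 0.6(53.7) + 0.2(90.4) = 245.4 + 32.2 + 18.1 = 295.7
C2: 1.4(175.3) + 1.6(90.4) + 0.5(114.7) = 245.4 + 144.6 + 57.4 = 447.4
C3: 1.35(175.3) + 0.6(114.7) + 0.6(64.8) + 0.6(90.4) + 0.7(53.7) = 236.7 + 68.8 + 38.9 + 54.2 + 37.6 = 436.2
C4: 1.4(175.3) = 245.4
C5: 1.3(175.3) + 1.4(114.7) + 0.3(53.7) = 227.9 + 160.6 + 16.1 = 404.6
C6: 0.85(175.3) - 1.3(53.7) = 149.0 - 69.8 = 79.2
The largest value is 447.4 kN from combination 2.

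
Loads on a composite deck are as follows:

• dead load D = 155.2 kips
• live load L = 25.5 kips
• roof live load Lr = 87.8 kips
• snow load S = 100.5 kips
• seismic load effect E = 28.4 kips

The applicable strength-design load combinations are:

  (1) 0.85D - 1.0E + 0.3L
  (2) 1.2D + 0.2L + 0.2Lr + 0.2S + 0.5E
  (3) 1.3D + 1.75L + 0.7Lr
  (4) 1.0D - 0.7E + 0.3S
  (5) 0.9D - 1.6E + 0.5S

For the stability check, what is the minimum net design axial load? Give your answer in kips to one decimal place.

111.2 kips

(1) 0.85(155.2) - 1.0(28.4) + 0.3(25.5) = 131.9 - 28.4 + 7.7 = 111.2
(2) 1.2(155.2) + 0.2(25.5) + 0.2(87.8) + 0.2(100.5) + 0.5(28.4) = 186.2 + 5.1 + 17.6 + 20.1 + 14.2 = 243.2
(3) 1.3(155.2) + 1.75(25.5) + 0.7(87.8) = 307.8
(4) 1.0(155.2) - 0.7(28.4) + 0.3(100.5) = 155.2 - 19.9 + 30.2 = 165.5
(5) 0.9(155.2) - 1.6(28.4) + 0.5(100.5) = 144.5
Combination 1 gives the minimum: 111.2 kips.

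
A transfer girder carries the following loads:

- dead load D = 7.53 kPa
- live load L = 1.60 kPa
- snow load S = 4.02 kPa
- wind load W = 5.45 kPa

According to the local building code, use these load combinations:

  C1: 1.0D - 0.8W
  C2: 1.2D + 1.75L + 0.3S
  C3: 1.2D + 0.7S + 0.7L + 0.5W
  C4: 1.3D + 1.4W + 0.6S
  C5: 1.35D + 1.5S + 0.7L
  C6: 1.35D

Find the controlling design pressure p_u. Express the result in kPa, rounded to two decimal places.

19.83 kPa

C1: 1.0(7.53) - 0.8(5.45) = 7.53 - 4.36 = 3.17
C2: 1.2(7.53) + 1.75(1.60) + 0.3(4.02) = 13.04
C3: 1.2(7.53) + 0.7(4.02) + 0.7(1.60) + 0.5(5.45) = 9.04 + 2.81 + 1.12 + 2.73 = 15.70
C4: 1.3(7.53) + 1.4(5.45) + 0.6(4.02) = 9.79 + 7.63 + 2.41 = 19.83
C5: 1.35(7.53) + 1.5(4.02) + 0.7(1.60) = 10.17 + 6.03 + 1.12 = 17.32
C6: 1.35(7.53) = 10.17
Combination 4 governs: p_u = 19.83 kPa.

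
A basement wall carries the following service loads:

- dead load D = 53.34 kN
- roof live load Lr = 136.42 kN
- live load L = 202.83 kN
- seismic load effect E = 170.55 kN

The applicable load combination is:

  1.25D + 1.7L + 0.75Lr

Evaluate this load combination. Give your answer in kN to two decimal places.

513.80 kN

1.25(53.34) + 1.7(202.83) + 0.75(136.42) = 513.80
V_u = 513.80 kN.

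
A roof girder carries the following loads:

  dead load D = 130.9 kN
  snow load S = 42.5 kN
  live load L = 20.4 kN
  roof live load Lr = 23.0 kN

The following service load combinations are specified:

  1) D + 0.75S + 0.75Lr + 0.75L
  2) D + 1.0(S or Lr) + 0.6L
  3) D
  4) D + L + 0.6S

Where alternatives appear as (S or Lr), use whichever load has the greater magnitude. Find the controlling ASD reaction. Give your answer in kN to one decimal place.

195.3 kN

(S or Lr) → S = 42.5 kN.
1) 1.0(130.9) + 0.75(42.5) + 0.75(23.0) + 0.75(20.4) = 195.3
2) 1.0(130.9) + 1.0(42.5) + 0.6(20.4) = 185.6
3) 1.0(130.9) = 130.9
4) 1.0(130.9) + 1.0(20.4) + 0.6(42.5) = 176.8
The controlling combination is 1, giving 195.3 kN.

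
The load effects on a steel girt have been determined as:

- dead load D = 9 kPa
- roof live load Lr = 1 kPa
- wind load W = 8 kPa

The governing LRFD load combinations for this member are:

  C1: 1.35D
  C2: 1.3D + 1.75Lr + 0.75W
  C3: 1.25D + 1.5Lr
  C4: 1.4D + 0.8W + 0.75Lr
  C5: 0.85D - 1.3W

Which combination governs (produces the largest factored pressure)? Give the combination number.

C1: 1.35(9) = 12.2
C2: 1.3(9) + 1.75(1) + 0.75(8) = 11.7 + 1.8 + 6.0 = 19.5
C3: 1.25(9) + 1.5(1) = 11.3 + 1.5 = 12.8
C4: 1.4(9) + 0.8(8) + 0.75(1) = 12.6 + 6.4 + 0.8 = 19.8
C5: 0.85(9) - 1.3(8) = -2.8
The largest value is 19.8 kPa from combination 4.

Combination 4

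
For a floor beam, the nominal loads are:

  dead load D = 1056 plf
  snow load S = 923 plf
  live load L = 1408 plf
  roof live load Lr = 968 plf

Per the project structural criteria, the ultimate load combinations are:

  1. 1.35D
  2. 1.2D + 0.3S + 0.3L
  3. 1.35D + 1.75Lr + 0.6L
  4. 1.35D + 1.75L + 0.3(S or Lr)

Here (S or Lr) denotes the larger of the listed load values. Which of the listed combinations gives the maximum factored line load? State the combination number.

(S or Lr) → Lr = 968 plf.
1. 1.35(1056) = 1425.60
2. 1.2(1056) + 0.3(923) + 0.3(1408) = 1267.20 + 276.90 + 422.40 = 1966.50
3. 1.35(1056) + 1.75(968) + 0.6(1408) = 1425.60 + 1694.00 + 844.80 = 3964.40
4. 1.35(1056) + 1.75(1408) + 0.3(968) = 1425.60 + 2464.00 + 290.40 = 4180.00
The largest value is 4180.00 plf from combination 4.

Combination 4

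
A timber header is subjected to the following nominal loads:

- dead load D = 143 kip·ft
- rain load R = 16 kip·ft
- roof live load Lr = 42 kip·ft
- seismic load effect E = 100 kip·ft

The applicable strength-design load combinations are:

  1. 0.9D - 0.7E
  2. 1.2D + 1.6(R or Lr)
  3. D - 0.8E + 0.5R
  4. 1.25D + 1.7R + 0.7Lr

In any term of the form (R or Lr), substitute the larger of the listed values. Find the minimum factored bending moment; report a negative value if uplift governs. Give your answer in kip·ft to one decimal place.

(R or Lr) → Lr = 42 kip·ft.
1. 0.9(143) - 0.7(100) = 58.7
2. 1.2(143) + 1.6(42) = 238.8
3. 1.0(143) - 0.8(100) + 0.5(16) = 71.0
4. 1.25(143) + 1.7(16) + 0.7(42) = 235.4
Combination 1 gives the minimum: 58.7 kip·ft.

58.7 kip·ft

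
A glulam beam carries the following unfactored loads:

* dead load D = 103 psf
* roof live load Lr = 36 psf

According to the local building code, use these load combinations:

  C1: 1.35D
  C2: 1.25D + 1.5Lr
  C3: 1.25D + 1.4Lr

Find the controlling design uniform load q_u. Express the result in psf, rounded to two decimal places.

C1: 1.35(103) = 139.05
C2: 1.25(103) + 1.5(36) = 182.75
C3: 1.25(103) + 1.4(36) = 179.15
Combination 2 governs: q_u = 182.75 psf.

182.75 psf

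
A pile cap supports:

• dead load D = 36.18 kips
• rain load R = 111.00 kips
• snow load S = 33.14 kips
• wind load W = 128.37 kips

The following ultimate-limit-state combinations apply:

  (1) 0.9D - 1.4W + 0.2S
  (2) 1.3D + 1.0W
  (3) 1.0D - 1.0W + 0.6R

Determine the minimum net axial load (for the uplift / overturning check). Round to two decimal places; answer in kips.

-140.53 kips

(1) 0.9(36.18) - 1.4(128.37) + 0.2(33.14) = 32.56 - 179.72 + 6.63 = -140.53
(2) 1.3(36.18) + 1.0(128.37) = 47.03 + 128.37 = 175.40
(3) 1.0(36.18) - 1.0(128.37) + 0.6(111.00) = 36.18 - 128.37 + 66.60 = -25.59
Combination 1 gives the minimum: -140.53 kips.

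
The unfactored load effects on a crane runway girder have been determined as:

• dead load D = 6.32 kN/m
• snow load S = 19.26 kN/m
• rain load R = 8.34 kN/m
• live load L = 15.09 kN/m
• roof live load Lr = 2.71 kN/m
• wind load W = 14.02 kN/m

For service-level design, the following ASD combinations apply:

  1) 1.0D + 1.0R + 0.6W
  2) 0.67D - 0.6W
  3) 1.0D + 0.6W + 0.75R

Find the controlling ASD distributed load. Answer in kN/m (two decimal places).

1) 1.0(6.32) + 1.0(8.34) + 0.6(14.02) = 6.32 + 8.34 + 8.41 = 23.07
2) 0.67(6.32) - 0.6(14.02) = 4.23 - 8.41 = -4.18
3) 1.0(6.32) + 0.6(14.02) + 0.75(8.34) = 6.32 + 8.41 + 6.26 = 20.99
Maximum is from combination 1.

23.07 kN/m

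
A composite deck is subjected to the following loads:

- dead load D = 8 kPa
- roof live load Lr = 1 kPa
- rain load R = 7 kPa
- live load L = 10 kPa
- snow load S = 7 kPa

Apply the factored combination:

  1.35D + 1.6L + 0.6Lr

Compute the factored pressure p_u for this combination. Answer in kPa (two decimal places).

27.40 kPa

1.35(8) + 1.6(10) + 0.6(1) = 27.40
p_u = 27.40 kPa.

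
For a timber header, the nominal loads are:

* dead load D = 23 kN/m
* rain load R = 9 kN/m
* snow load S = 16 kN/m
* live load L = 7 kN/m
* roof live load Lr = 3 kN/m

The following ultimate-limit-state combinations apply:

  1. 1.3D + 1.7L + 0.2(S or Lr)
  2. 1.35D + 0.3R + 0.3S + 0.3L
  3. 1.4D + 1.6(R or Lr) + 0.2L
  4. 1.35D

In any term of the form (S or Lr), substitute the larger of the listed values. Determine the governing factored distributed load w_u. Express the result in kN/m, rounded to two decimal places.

(S or Lr) → S = 16 kN/m; (R or Lr) → R = 9 kN/m.
1. 1.3(23) + 1.7(7) + 0.2(16) = 29.90 + 11.90 + 3.20 = 45.00
2. 1.35(23) + 0.3(9) + 0.3(16) + 0.3(7) = 31.05 + 2.70 + 4.80 + 2.10 = 40.65
3. 1.4(23) + 1.6(9) + 0.2(7) = 32.20 + 14.40 + 1.40 = 48.00
4. 1.35(23) = 31.05
The controlling combination is 3, giving 48.00 kN/m.

48.00 kN/m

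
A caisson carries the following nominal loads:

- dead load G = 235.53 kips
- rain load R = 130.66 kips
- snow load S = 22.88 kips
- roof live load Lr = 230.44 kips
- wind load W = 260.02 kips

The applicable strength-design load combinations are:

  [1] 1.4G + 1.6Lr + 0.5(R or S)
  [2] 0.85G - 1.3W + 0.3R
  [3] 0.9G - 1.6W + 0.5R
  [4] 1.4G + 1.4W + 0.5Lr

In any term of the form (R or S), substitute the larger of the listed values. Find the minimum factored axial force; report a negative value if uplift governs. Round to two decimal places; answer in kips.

(R or S) → R = 130.66 kips.
[1] 1.4(235.53) + 1.6(230.44) + 0.5(130.66) = 763.78
[2] 0.85(235.53) - 1.3(260.02) + 0.3(130.66) = 200.20 - 338.03 + 39.20 = -98.63
[3] 0.9(235.53) - 1.6(260.02) + 0.5(130.66) = -138.73
[4] 1.4(235.53) + 1.4(260.02) + 0.5(230.44) = 329.74 + 364.03 + 115.22 = 808.99
Combination 3 gives the minimum: -138.73 kips.

-138.73 kips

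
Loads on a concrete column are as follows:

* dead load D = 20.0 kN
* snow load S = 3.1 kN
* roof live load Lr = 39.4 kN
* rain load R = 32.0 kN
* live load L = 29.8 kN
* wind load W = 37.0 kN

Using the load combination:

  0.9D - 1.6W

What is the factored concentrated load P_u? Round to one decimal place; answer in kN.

0.9(20.0) - 1.6(37.0) = 18.0 - 59.2 = -41.2
P_u = -41.2 kN.

-41.2 kN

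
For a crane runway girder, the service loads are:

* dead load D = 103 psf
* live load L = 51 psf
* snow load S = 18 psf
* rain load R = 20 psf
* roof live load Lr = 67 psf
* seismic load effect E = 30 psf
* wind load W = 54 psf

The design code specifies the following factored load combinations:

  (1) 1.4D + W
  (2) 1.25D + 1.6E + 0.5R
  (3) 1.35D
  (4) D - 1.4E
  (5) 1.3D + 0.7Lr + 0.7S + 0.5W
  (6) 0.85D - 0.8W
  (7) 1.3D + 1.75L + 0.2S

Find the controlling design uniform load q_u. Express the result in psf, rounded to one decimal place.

(1) 1.4(103) + 1.0(54) = 198.2
(2) 1.25(103) + 1.6(30) + 0.5(20) = 186.8
(3) 1.35(103) = 139.1
(4) 1.0(103) - 1.4(30) = 61.0
(5) 1.3(103) + 0.7(67) + 0.7(18) + 0.5(54) = 220.4
(6) 0.85(103) - 0.8(54) = 44.4
(7) 1.3(103) + 1.75(51) + 0.2(18) = 226.8
Combination 7 governs: q_u = 226.8 psf.

226.8 psf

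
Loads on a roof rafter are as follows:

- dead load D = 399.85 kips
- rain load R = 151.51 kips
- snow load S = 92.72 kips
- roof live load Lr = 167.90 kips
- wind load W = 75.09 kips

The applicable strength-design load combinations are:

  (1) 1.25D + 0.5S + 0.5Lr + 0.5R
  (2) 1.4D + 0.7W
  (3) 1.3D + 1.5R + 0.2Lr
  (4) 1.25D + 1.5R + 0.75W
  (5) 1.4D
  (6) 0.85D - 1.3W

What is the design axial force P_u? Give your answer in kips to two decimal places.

783.40 kips

(1) 1.25(399.85) + 0.5(92.72) + 0.5(167.90) + 0.5(151.51) = 499.81 + 46.36 + 83.95 + 75.76 = 705.88
(2) 1.4(399.85) + 0.7(75.09) = 559.79 + 52.56 = 612.35
(3) 1.3(399.85) + 1.5(151.51) + 0.2(167.90) = 780.65
(4) 1.25(399.85) + 1.5(151.51) + 0.75(75.09) = 499.81 + 227.27 + 56.32 = 783.40
(5) 1.4(399.85) = 559.79
(6) 0.85(399.85) - 1.3(75.09) = 242.26
Maximum is from combination 4.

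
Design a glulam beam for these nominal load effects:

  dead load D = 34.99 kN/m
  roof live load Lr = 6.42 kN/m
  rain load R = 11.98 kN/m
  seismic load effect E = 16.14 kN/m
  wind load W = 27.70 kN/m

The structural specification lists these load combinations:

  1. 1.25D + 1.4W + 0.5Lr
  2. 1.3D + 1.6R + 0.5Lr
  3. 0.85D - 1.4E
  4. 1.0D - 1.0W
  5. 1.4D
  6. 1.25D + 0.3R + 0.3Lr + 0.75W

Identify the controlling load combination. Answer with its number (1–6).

Combination 1

1. 1.25(34.99) + 1.4(27.70) + 0.5(6.42) = 43.74 + 38.78 + 3.21 = 85.73
2. 1.3(34.99) + 1.6(11.98) + 0.5(6.42) = 45.49 + 19.17 + 3.21 = 67.87
3. 0.85(34.99) - 1.4(16.14) = 7.15
4. 1.0(34.99) - 1.0(27.70) = 34.99 - 27.70 = 7.29
5. 1.4(34.99) = 48.99
6. 1.25(34.99) + 0.3(11.98) + 0.3(6.42) + 0.75(27.70) = 70.03
The largest value is 85.73 kN/m from combination 1.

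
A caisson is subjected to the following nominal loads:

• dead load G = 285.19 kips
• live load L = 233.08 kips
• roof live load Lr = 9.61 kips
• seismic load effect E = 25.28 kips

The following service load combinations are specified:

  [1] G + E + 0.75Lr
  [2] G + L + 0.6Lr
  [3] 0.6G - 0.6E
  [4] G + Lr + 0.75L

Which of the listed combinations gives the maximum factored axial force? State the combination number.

[1] 1.0(285.19) + 1.0(25.28) + 0.75(9.61) = 285.19 + 25.28 + 7.21 = 317.68
[2] 1.0(285.19) + 1.0(233.08) + 0.6(9.61) = 285.19 + 233.08 + 5.77 = 524.04
[3] 0.6(285.19) - 0.6(25.28) = 155.95
[4] 1.0(285.19) + 1.0(9.61) + 0.75(233.08) = 285.19 + 9.61 + 174.81 = 469.61
The largest value is 524.04 kips from combination 2.

Combination 2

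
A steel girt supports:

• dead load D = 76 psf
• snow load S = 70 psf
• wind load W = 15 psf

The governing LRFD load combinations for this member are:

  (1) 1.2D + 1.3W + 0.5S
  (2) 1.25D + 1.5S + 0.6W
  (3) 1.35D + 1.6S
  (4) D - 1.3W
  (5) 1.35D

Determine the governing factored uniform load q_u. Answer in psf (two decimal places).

214.60 psf

(1) 1.2(76) + 1.3(15) + 0.5(70) = 91.20 + 19.50 + 35.00 = 145.70
(2) 1.25(76) + 1.5(70) + 0.6(15) = 95.00 + 105.00 + 9.00 = 209.00
(3) 1.35(76) + 1.6(70) = 102.60 + 112.00 = 214.60
(4) 1.0(76) - 1.3(15) = 76.00 - 19.50 = 56.50
(5) 1.35(76) = 102.60
Combination 3 governs: q_u = 214.60 psf.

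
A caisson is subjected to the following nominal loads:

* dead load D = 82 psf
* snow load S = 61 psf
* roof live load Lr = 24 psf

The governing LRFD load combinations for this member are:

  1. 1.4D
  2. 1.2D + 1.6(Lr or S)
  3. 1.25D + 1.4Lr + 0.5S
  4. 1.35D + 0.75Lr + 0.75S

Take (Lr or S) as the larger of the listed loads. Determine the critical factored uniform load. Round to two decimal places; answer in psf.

(Lr or S) → S = 61 psf.
1. 1.4(82) = 114.80
2. 1.2(82) + 1.6(61) = 196.00
3. 1.25(82) + 1.4(24) + 0.5(61) = 166.60
4. 1.35(82) + 0.75(24) + 0.75(61) = 174.45
The controlling combination is 2, giving 196.00 psf.

196.00 psf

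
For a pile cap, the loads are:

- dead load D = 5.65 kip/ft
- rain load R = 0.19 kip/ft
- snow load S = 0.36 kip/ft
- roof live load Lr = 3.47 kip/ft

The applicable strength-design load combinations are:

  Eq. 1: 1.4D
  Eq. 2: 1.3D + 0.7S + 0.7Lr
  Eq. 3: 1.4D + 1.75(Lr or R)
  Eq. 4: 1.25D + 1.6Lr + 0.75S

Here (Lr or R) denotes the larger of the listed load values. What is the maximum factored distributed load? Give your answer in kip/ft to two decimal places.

(Lr or R) → Lr = 3.47 kip/ft.
Eq. 1: 1.4(5.65) = 7.91
Eq. 2: 1.3(5.65) + 0.7(0.36) + 0.7(3.47) = 7.35 + 0.25 + 2.43 = 10.03
Eq. 3: 1.4(5.65) + 1.75(3.47) = 7.91 + 6.07 = 13.98
Eq. 4: 1.25(5.65) + 1.6(3.47) + 0.75(0.36) = 7.06 + 5.55 + 0.27 = 12.88
Maximum is from combination 3.

13.98 kip/ft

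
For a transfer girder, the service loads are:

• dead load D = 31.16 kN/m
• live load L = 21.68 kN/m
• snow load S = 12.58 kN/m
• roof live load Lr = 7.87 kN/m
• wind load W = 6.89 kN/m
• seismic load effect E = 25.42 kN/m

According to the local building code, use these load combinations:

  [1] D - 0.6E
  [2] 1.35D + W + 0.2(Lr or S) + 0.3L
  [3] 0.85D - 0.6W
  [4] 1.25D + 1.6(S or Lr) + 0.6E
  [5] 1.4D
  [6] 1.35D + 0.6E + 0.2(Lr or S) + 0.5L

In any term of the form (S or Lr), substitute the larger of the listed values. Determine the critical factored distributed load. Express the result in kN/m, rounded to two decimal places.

74.33 kN/m

(Lr or S) → S = 12.58 kN/m; (S or Lr) → S = 12.58 kN/m.
[1] 1.0(31.16) - 0.6(25.42) = 31.16 - 15.25 = 15.91
[2] 1.35(31.16) + 1.0(6.89) + 0.2(12.58) + 0.3(21.68) = 42.07 + 6.89 + 2.52 + 6.50 = 57.98
[3] 0.85(31.16) - 0.6(6.89) = 22.35
[4] 1.25(31.16) + 1.6(12.58) + 0.6(25.42) = 38.95 + 20.13 + 15.25 = 74.33
[5] 1.4(31.16) = 43.62
[6] 1.35(31.16) + 0.6(25.42) + 0.2(12.58) + 0.5(21.68) = 70.67
The controlling combination is 4, giving 74.33 kN/m.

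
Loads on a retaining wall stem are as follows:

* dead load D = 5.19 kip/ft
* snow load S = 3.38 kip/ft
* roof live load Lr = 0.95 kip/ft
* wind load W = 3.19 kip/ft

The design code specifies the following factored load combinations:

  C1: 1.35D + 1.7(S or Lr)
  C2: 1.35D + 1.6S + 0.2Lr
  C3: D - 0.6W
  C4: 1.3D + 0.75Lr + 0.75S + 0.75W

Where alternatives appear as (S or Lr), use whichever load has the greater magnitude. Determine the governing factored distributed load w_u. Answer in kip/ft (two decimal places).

12.75 kip/ft

(S or Lr) → S = 3.38 kip/ft.
C1: 1.35(5.19) + 1.7(3.38) = 12.75
C2: 1.35(5.19) + 1.6(3.38) + 0.2(0.95) = 12.60
C3: 1.0(5.19) - 0.6(3.19) = 5.19 - 1.91 = 3.28
C4: 1.3(5.19) + 0.75(0.95) + 0.75(3.38) + 0.75(3.19) = 6.75 + 0.71 + 2.54 + 2.39 = 12.39
Maximum is from combination 1.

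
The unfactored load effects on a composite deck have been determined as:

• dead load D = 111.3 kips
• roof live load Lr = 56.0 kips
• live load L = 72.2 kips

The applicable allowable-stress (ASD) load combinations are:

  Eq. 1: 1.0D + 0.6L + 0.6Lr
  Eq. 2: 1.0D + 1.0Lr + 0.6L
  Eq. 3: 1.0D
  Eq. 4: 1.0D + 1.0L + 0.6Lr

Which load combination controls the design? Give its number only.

Eq. 1: 1.0(111.3) + 0.6(72.2) + 0.6(56.0) = 188.2
Eq. 2: 1.0(111.3) + 1.0(56.0) + 0.6(72.2) = 210.6
Eq. 3: 1.0(111.3) = 111.3
Eq. 4: 1.0(111.3) + 1.0(72.2) + 0.6(56.0) = 217.1
The largest value is 217.1 kips from combination 4.

Combination 4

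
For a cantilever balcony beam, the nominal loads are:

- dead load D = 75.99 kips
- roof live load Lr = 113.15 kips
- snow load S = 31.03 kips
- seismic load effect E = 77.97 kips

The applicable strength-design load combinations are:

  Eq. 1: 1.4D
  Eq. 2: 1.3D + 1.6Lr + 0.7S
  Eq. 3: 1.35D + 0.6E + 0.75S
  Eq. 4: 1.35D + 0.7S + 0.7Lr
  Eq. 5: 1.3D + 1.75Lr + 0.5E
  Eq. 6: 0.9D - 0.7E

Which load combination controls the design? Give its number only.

Combination 5

Eq. 1: 1.4(75.99) = 106.39
Eq. 2: 1.3(75.99) + 1.6(113.15) + 0.7(31.03) = 98.79 + 181.04 + 21.72 = 301.55
Eq. 3: 1.35(75.99) + 0.6(77.97) + 0.75(31.03) = 102.59 + 46.78 + 23.27 = 172.64
Eq. 4: 1.35(75.99) + 0.7(31.03) + 0.7(113.15) = 203.51
Eq. 5: 1.3(75.99) + 1.75(113.15) + 0.5(77.97) = 335.78
Eq. 6: 0.9(75.99) - 0.7(77.97) = 68.39 - 54.58 = 13.81
The largest value is 335.78 kips from combination 5.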